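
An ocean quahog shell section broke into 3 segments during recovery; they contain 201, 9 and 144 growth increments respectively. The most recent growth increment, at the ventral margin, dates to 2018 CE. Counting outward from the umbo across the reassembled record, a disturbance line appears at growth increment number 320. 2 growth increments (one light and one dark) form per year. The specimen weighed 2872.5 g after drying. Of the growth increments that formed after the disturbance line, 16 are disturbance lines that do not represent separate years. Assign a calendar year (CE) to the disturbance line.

Total growth increments = 201 + 9 + 144 = 354.
Between growth increment 320 and the ventral margin there are 354 − 320 = 34 growth increments.
Removing the 16 false growth increments leaves 34 − 16 = 18 true growth increments beyond the disturbance line.
18 growth increments at 2 per year is 18 / 2 = 9 years.
Counting back 9 years from 2018 CE places the disturbance line in 2018 − 9 = 2009 CE.

2009 CE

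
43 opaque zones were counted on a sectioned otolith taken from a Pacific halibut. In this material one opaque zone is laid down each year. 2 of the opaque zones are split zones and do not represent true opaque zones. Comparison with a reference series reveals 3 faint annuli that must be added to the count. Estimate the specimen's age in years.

44 years

Correcting the raw count gives 43 − 2 + 3 = 44 true opaque zones.
At one opaque zone per year, that is 44 years.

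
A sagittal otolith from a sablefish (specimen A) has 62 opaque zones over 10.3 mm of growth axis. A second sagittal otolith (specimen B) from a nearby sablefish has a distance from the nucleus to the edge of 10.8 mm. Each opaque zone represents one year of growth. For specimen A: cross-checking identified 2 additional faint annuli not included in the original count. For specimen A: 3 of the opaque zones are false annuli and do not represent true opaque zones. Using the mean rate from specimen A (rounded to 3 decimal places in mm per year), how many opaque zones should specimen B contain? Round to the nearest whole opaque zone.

64 opaque zones

Specimen A: correcting the raw count gives 62 − 3 + 2 = 61 true opaque zones.
A: 10.3 mm over 61 years gives 10.3 / 61 ≈ 0.169 mm per year.
For B, 10.8 / 0.169 = 63.91 years ≈ 64 opaque zones.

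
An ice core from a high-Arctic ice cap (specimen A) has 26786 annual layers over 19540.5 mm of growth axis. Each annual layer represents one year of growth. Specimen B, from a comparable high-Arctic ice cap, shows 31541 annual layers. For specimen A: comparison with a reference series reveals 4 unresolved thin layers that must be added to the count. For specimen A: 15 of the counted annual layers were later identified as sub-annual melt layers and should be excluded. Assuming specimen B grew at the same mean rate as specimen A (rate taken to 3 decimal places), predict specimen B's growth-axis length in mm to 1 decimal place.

Specimen A: true annual layer count = 26786 − 15 + 4 = 26775.
A: 19540.5 mm over 26775 years gives 19540.5 / 26775 ≈ 0.730 mm/year.
B's length ≈ 0.730 × 31541 = 23024.9 mm.

23024.9 mm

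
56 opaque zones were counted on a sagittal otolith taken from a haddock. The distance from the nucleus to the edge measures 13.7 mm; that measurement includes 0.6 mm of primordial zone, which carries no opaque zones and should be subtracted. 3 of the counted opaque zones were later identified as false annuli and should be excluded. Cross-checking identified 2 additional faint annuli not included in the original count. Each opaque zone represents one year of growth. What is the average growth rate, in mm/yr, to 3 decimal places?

0.238 mm/yr

After corrections the count is 56 − 3 + 2 = 55 opaque zones.
Removing the 0.6 mm offcut leaves 13.7 − 0.6 = 13.1 mm.
Extension rate ≈ 13.1 / 55 = 0.238 mm/yr.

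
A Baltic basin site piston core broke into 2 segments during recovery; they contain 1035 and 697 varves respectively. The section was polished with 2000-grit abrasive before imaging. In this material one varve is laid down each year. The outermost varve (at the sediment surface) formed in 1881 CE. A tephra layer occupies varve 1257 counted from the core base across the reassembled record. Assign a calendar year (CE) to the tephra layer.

1406 CE

Total varves = 1035 + 697 = 1732.
The tephra layer sits at varve 1257 from the core base, so 1732 − 1257 = 475 varves formed after it.
The varve at the sediment surface is 1881 CE, so the tephra layer dates to 1881 − 475 = 1406 CE.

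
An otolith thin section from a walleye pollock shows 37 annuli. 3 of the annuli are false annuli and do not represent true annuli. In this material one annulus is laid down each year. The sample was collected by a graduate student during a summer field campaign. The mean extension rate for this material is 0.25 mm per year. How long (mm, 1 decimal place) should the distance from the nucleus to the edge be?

True annulus count = 37 − 3 = 34.
Length ≈ 0.25 × 34 = 8.5 mm.

8.5 mm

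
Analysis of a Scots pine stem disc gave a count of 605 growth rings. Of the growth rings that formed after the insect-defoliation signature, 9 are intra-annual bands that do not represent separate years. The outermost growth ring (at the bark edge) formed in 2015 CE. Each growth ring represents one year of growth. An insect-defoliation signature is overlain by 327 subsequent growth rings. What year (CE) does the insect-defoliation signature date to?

1697 CE

There are 327 growth rings younger than the insect-defoliation signature.
327 − 9 false = 318 true growth rings after the insect-defoliation signature.
Counting back 318 years from 2015 CE places the insect-defoliation signature in 2015 − 318 = 1697 CE.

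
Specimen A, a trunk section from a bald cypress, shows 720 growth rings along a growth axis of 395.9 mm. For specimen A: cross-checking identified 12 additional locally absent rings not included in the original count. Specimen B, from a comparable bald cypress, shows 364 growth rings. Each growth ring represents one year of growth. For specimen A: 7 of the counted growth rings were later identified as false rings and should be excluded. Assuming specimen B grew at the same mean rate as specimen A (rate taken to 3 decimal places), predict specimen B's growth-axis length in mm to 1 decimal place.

Specimen A: true growth ring count = 720 − 7 + 12 = 725.
A: Extension rate ≈ 395.9 / 725 = 0.546 mm/yr.
For B, 0.546 mm/year × 364 years = 198.7 mm.

198.7 mm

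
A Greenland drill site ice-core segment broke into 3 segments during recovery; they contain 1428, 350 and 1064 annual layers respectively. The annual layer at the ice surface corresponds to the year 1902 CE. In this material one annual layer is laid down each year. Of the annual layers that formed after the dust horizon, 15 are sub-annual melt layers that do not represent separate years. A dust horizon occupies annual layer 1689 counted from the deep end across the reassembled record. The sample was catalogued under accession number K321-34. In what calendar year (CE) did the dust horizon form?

Total annual layers = 1428 + 350 + 1064 = 2842.
Between annual layer 1689 and the ice surface there are 2842 − 1689 = 1153 annual layers.
Removing the 15 false annual layers leaves 1153 − 15 = 1138 true annual layers beyond the dust horizon.
Counting back 1138 years from 1902 CE places the dust horizon in 1902 − 1138 = 764 CE.

764 CE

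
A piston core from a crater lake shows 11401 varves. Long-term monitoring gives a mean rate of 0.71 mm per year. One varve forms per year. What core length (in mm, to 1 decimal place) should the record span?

8094.7 mm

11401 years of growth are recorded.
Length ≈ 0.71 × 11401 = 8094.7 mm.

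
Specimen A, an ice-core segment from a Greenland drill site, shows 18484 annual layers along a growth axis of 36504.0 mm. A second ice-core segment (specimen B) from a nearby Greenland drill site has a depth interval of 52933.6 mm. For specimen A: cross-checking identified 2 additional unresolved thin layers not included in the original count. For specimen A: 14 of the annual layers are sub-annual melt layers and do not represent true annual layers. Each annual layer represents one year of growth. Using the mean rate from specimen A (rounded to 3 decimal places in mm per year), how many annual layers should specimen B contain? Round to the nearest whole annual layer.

Specimen A: after corrections the count is 18484 − 14 + 2 = 18472 annual layers.
A: Extension rate ≈ 36504.0 / 18472 = 1.976 mm/year.
Specimen B: 52933.6 mm / 1.976 mm per year = 26788.26 years ≈ 26788 annual layers.

26788 annual layers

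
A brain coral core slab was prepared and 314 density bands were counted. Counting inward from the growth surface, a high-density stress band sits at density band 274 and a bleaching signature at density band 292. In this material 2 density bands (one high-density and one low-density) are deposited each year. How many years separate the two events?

9 years

Separation: 292 − 274 = 18 density bands.
18 density bands at 2 per year is 18 / 2 = 9 years.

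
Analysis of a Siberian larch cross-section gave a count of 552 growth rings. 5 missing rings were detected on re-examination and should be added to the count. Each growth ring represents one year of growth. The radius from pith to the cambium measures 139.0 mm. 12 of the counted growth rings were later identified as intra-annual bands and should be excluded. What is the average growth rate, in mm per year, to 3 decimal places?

Adjusted count: 552 − 12 + 5 = 545 growth rings.
139.0 mm over 545 years gives 139.0 / 545 ≈ 0.255 mm per year.

0.255 mm per year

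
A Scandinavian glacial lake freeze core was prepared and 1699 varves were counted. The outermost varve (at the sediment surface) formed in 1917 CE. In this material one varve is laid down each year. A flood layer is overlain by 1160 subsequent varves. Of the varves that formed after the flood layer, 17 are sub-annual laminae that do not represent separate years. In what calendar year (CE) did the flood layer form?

There are 1160 varves younger than the flood layer.
Removing the 17 false varves leaves 1160 − 17 = 1143 true varves beyond the flood layer.
The varve at the sediment surface is 1917 CE, so the flood layer dates to 1917 − 1143 = 774 CE.

774 CE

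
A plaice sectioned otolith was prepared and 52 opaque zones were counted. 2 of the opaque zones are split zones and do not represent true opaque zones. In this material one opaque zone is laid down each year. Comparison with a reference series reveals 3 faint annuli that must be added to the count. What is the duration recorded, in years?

After corrections the count is 52 − 2 + 3 = 53 opaque zones.
One opaque zone per year makes the duration 53 years.

53 years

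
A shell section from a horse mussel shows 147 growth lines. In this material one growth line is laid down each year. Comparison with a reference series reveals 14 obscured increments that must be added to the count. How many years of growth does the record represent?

True growth line count = 147 + 14 = 161.
At one growth line per year, that is 161 years.

161 yr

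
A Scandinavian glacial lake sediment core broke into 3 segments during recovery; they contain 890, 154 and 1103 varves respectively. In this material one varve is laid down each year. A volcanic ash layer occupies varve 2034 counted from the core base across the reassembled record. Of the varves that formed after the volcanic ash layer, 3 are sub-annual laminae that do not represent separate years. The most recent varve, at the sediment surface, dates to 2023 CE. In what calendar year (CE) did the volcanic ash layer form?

1913 CE

Total varves = 890 + 154 + 1103 = 2147.
The volcanic ash layer sits at varve 2034 from the core base, so 2147 − 2034 = 113 varves formed after it.
113 − 3 false = 110 true varves after the volcanic ash layer.
The varve at the sediment surface is 2023 CE, so the volcanic ash layer dates to 2023 − 110 = 1913 CE.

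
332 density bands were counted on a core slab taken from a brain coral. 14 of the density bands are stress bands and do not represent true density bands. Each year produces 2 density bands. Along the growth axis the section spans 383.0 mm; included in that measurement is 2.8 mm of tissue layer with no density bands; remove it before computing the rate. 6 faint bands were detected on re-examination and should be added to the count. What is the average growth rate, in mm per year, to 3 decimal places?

Correcting the raw count gives 332 − 14 + 6 = 324 true density bands.
Dividing by 2 density bands per year: 324 / 2 = 162 years.
Removing the 2.8 mm offcut leaves 383.0 − 2.8 = 380.2 mm.
Mean rate = 380.2 mm / 162 years ≈ 2.347 mm per year.

2.347 mm per year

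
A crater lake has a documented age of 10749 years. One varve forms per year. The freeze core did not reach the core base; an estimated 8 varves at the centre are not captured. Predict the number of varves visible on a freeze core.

10741 varves

One varve per year gives 10749 varves over 10749 years.
10749 − 8 missed = 10741 varves expected in the prepared section.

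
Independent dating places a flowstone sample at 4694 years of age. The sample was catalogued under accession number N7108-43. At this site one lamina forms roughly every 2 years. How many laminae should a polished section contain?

2347 laminae

At 2 years per lamina, 4694 / 2 = 2347 laminae are expected.
So 2347 laminae should be present.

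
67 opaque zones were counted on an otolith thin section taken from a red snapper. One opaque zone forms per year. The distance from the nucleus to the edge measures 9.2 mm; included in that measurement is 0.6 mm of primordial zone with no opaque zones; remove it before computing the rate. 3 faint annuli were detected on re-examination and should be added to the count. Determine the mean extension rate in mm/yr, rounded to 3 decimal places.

Adjusted count: 67 + 3 = 70 opaque zones.
Net length = 9.2 − 0.6 = 8.6 mm.
Extension rate ≈ 8.6 / 70 = 0.123 mm/yr.

0.123 mm/yr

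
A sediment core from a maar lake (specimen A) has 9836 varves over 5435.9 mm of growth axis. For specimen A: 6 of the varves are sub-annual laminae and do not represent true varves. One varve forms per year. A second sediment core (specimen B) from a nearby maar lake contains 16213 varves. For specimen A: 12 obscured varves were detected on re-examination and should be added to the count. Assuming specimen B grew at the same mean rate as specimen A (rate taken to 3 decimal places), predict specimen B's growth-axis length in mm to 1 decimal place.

Specimen A: true varve count = 9836 − 6 + 12 = 9842.
A: Mean rate = 5435.9 mm / 9842 years ≈ 0.552 mm/year.
Length of B = 0.552 × 16213 = 8949.6 mm.

8949.6 mm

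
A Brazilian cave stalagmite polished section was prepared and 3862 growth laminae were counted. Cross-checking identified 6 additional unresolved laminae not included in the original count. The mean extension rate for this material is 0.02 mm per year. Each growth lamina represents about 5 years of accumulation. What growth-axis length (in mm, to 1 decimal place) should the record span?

Adjusted count: 3862 + 6 = 3868 growth laminae.
3868 growth laminae at 5 years each span 3868 × 5 = 19340 years.
19340 years at 0.02 mm/year gives 0.02 × 19340 = 386.8 mm.

386.8 mm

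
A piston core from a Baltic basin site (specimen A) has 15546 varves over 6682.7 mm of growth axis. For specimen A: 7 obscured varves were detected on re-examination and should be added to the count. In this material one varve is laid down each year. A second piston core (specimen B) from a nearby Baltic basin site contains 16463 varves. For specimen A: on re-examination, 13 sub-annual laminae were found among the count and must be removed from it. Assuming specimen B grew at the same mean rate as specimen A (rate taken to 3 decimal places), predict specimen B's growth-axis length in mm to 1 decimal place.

Specimen A: after corrections the count is 15546 − 13 + 7 = 15540 varves.
A: Extension rate ≈ 6682.7 / 15540 = 0.430 mm/yr.
For B, 0.430 mm/year × 16463 years = 7079.1 mm.

7079.1 mm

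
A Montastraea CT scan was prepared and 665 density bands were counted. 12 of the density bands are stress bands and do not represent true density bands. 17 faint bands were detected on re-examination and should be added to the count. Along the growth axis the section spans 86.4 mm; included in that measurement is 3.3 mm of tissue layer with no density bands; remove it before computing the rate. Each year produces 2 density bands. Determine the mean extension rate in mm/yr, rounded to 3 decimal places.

After corrections the count is 665 − 12 + 17 = 670 density bands.
With 2 density bands per year, 670 / 2 = 335 years.
Removing the 3.3 mm offcut leaves 86.4 − 3.3 = 83.1 mm.
Extension rate ≈ 83.1 / 335 = 0.248 mm/yr.

0.248 mm/yr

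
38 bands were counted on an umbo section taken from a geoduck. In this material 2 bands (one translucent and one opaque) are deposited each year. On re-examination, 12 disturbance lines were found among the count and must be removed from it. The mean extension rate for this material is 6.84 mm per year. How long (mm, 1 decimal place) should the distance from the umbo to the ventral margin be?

88.9 mm

Correcting the raw count gives 38 − 12 = 26 true bands.
Dividing by 2 bands per year: 26 / 2 = 13 years.
13 years at 6.84 mm/year gives 6.84 × 13 = 88.9 mm.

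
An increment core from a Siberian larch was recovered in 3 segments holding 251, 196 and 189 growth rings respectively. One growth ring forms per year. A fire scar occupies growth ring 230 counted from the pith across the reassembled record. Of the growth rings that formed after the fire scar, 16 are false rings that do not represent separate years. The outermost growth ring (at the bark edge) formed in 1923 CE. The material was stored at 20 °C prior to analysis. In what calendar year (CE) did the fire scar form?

Total growth rings = 251 + 196 + 189 = 636.
636 − 230 = 406 growth rings lie beyond the fire scar toward the bark edge.
Excluding 16 false growth rings: 406 − 16 = 390.
The growth ring at the bark edge is 1923 CE, so the fire scar dates to 1923 − 390 = 1533 CE.

1533 CE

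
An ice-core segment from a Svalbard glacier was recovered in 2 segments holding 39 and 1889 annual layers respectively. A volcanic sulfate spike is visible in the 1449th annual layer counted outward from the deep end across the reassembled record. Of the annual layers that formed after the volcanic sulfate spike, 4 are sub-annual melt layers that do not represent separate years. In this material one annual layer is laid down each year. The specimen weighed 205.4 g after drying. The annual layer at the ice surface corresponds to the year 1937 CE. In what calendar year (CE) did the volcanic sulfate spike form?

Total annual layers = 39 + 1889 = 1928.
Between annual layer 1449 and the ice surface there are 1928 − 1449 = 479 annual layers.
479 − 4 false = 475 true annual layers after the volcanic sulfate spike.
Counting back 475 years from 1937 CE places the volcanic sulfate spike in 1937 − 475 = 1462 CE.

1462 CE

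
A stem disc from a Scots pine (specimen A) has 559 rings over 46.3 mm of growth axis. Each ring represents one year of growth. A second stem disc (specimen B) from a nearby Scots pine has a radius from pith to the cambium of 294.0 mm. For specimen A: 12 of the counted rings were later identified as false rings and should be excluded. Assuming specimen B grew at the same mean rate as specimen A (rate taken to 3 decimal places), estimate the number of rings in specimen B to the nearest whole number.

3459 rings

Specimen A: correcting the raw count gives 559 − 12 = 547 true rings.
A: Mean rate = 46.3 mm / 547 years ≈ 0.085 mm/yr.
Specimen B: 294.0 mm / 0.085 mm per year = 3458.82 years ≈ 3459 rings.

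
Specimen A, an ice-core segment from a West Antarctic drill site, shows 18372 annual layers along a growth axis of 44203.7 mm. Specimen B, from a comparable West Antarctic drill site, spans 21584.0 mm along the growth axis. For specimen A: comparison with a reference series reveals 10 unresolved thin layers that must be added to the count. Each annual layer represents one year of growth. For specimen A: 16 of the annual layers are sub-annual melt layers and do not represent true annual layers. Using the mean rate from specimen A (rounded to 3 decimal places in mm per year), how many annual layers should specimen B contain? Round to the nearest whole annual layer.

Specimen A: true annual layer count = 18372 − 16 + 10 = 18366.
A: 44203.7 mm over 18366 years gives 44203.7 / 18366 ≈ 2.407 mm/yr.
Specimen B: 21584.0 mm / 2.407 mm per year = 8967.18 years ≈ 8967 annual layers.

8967 annual layers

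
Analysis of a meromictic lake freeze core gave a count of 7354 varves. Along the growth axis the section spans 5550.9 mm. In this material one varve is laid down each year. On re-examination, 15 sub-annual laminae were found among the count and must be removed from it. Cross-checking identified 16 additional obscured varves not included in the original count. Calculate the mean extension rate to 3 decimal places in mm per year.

After corrections the count is 7354 − 15 + 16 = 7355 varves.
5550.9 mm over 7355 years gives 5550.9 / 7355 ≈ 0.755 mm per year.

0.755 mm per year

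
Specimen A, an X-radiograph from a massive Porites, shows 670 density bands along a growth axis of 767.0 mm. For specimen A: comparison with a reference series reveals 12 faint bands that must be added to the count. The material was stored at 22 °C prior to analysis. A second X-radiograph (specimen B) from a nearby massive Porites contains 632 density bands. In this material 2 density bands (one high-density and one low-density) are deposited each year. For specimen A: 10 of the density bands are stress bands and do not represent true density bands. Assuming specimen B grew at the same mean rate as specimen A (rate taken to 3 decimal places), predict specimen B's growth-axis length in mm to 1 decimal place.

Specimen A: adjusted count: 670 − 10 + 12 = 672 density bands.
Specimen A: 672 density bands at 2 per year is 672 / 2 = 336 years.
A: 767.0 mm over 336 years gives 767.0 / 336 ≈ 2.283 mm/year.
Specimen B: dividing by 2 density bands per year: 632 / 2 = 316 years. B's length ≈ 2.283 × 316 = 721.4 mm.

721.4 mm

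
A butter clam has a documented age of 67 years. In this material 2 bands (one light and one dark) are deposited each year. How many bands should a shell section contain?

67 years at 2 bands per year gives 67 × 2 = 134 bands.
So 134 bands should be present.

134 bands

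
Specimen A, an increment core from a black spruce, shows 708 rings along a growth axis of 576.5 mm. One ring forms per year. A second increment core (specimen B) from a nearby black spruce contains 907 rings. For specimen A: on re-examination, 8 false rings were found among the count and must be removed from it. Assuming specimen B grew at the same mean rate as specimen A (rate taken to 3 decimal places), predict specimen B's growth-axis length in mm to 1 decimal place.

Specimen A: adjusted count: 708 − 8 = 700 rings.
A: Extension rate ≈ 576.5 / 700 = 0.824 mm/year.
B's length ≈ 0.824 × 907 = 747.4 mm.

747.4 mm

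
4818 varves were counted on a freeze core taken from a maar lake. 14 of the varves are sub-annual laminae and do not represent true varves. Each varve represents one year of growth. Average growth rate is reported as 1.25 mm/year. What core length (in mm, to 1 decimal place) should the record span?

6005.0 mm

True varve count = 4818 − 14 = 4804.
4804 years at 1.25 mm/year gives 1.25 × 4804 = 6005.0 mm.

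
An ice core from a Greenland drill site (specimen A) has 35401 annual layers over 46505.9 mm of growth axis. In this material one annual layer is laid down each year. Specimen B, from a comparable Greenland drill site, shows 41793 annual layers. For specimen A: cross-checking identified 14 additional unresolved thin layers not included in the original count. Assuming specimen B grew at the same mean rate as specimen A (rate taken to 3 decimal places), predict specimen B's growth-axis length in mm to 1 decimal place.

54874.2 mm

Specimen A: correcting the raw count gives 35401 + 14 = 35415 true annual layers.
A: 46505.9 mm over 35415 years gives 46505.9 / 35415 ≈ 1.313 mm per year.
For B, 1.313 mm/year × 41793 years = 54874.2 mm.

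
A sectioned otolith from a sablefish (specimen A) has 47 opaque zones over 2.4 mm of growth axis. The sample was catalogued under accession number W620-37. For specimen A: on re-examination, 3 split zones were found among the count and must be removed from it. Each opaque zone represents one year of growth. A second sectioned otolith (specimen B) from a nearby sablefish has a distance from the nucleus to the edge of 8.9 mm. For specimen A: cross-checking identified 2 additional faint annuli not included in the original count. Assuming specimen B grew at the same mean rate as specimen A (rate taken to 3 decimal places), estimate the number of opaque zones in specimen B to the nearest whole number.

171 opaque zones

Specimen A: after corrections the count is 47 − 3 + 2 = 46 opaque zones.
A: Extension rate ≈ 2.4 / 46 = 0.052 mm/yr.
B spans 8.9 / 0.052 = 171.15 years ≈ 171 opaque zones.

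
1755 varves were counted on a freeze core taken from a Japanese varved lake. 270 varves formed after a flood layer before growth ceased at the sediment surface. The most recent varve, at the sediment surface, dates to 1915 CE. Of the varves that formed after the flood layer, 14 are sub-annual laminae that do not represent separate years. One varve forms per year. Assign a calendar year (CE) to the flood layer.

270 varves post-date the flood layer.
Removing the 14 false varves leaves 270 − 14 = 256 true varves beyond the flood layer.
The varve at the sediment surface is 1915 CE, so the flood layer dates to 1915 − 256 = 1659 CE.

1659 CE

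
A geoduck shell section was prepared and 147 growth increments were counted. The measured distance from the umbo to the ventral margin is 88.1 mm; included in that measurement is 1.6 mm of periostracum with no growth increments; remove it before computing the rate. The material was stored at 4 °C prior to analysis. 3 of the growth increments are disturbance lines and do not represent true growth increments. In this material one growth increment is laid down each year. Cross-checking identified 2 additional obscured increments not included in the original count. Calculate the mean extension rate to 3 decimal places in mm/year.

Adjusted count: 147 − 3 + 2 = 146 growth increments.
Net length = 88.1 − 1.6 = 86.5 mm.
86.5 mm over 146 years gives 86.5 / 146 ≈ 0.592 mm/year.

0.592 mm/year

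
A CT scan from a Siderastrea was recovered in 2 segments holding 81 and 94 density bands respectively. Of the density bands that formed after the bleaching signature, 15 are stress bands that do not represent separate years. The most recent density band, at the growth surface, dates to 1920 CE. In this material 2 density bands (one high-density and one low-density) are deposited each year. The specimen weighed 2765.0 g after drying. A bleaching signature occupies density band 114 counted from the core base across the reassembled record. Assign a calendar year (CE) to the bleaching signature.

Total density bands = 81 + 94 = 175.
Between density band 114 and the growth surface there are 175 − 114 = 61 density bands.
61 − 15 false = 46 true density bands after the bleaching signature.
With 2 density bands per year, 46 / 2 = 23 years.
1920 − 23 = 1897 CE.

1897 CE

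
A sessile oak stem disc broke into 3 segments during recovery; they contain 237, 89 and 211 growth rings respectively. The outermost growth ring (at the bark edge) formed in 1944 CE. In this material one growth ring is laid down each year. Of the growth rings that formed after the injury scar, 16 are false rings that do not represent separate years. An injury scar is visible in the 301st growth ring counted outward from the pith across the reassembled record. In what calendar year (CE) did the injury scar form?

Total growth rings = 237 + 89 + 211 = 537.
The injury scar sits at growth ring 301 from the pith, so 537 − 301 = 236 growth rings formed after it.
Excluding 16 false growth rings: 236 − 16 = 220.
1944 − 220 = 1724 CE.

1724 CE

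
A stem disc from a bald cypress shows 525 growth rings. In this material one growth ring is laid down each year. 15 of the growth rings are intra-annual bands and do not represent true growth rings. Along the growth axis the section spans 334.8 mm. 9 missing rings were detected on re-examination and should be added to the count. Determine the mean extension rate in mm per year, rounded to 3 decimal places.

0.645 mm per year

After corrections the count is 525 − 15 + 9 = 519 growth rings.
334.8 mm over 519 years gives 334.8 / 519 ≈ 0.645 mm per year.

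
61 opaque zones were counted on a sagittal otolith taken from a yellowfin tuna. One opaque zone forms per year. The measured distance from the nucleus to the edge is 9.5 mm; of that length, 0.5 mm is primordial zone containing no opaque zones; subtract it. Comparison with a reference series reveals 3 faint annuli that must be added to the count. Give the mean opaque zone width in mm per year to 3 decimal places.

Adjusted count: 61 + 3 = 64 opaque zones.
The growth record spans 9.5 − 0.5 = 9.0 mm.
Mean rate = 9.0 mm / 64 years ≈ 0.141 mm per year.

0.141 mm per year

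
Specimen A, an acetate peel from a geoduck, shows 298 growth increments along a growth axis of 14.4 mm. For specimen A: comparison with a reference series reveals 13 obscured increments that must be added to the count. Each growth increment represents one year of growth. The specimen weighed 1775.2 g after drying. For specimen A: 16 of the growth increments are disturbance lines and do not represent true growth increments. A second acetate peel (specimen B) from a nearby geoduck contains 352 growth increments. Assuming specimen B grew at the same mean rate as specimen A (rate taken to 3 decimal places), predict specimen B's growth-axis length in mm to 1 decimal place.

Specimen A: adjusted count: 298 − 16 + 13 = 295 growth increments.
A: Mean rate = 14.4 mm / 295 years ≈ 0.049 mm/year.
Length of B = 0.049 × 352 = 17.2 mm.

17.2 mm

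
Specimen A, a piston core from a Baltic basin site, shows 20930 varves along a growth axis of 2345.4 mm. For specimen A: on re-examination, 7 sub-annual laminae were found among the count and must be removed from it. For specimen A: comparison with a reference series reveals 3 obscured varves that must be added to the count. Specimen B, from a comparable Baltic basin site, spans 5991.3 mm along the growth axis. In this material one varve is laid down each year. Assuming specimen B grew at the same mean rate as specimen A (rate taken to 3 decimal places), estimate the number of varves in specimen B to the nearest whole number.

53494 varves

Specimen A: true varve count = 20930 − 7 + 3 = 20926.
A: Extension rate ≈ 2345.4 / 20926 = 0.112 mm per year.
Specimen B: 5991.3 mm / 0.112 mm per year = 53493.75 years ≈ 53494 varves.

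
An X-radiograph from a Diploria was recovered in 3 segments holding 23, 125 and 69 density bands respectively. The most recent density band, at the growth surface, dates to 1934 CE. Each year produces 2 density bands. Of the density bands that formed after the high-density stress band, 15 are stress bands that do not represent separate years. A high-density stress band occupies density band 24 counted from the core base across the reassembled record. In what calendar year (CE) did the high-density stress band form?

Total density bands = 23 + 125 + 69 = 217.
Between density band 24 and the growth surface there are 217 − 24 = 193 density bands.
Removing the 15 false density bands leaves 193 − 15 = 178 true density bands beyond the high-density stress band.
Dividing by 2 density bands per year: 178 / 2 = 89 years.
Counting back 89 years from 1934 CE places the high-density stress band in 1934 − 89 = 1845 CE.

1845 CE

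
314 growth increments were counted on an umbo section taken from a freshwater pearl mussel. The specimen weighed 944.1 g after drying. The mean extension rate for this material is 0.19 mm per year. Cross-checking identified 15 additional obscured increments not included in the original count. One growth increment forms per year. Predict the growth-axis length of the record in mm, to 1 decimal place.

62.5 mm

After corrections the count is 314 + 15 = 329 growth increments.
Length ≈ 0.19 × 329 = 62.5 mm.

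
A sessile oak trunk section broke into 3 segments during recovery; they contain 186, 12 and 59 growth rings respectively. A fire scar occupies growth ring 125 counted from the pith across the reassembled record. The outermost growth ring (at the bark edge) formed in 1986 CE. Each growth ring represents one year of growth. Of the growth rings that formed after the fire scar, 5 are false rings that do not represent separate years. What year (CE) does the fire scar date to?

1859 CE

Total growth rings = 186 + 12 + 59 = 257.
Between growth ring 125 and the bark edge there are 257 − 125 = 132 growth rings.
132 − 5 false = 127 true growth rings after the fire scar.
The growth ring at the bark edge is 1986 CE, so the fire scar dates to 1986 − 127 = 1859 CE.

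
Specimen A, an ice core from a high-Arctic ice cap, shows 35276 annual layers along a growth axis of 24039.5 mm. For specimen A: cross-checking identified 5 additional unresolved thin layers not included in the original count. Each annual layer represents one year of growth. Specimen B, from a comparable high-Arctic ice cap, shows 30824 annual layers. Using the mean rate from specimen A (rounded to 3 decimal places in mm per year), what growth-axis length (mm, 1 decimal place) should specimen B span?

20991.1 mm

Specimen A: correcting the raw count gives 35276 + 5 = 35281 true annual layers.
A: 24039.5 mm over 35281 years gives 24039.5 / 35281 ≈ 0.681 mm/year.
Length of B = 0.681 × 30824 = 20991.1 mm.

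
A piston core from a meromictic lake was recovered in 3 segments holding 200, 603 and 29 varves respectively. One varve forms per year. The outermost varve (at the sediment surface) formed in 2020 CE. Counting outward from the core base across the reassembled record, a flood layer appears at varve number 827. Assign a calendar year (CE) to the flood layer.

Total varves = 200 + 603 + 29 = 832.
The flood layer sits at varve 827 from the core base, so 832 − 827 = 5 varves formed after it.
The varve at the sediment surface is 2020 CE, so the flood layer dates to 2020 − 5 = 2015 CE.

2015 CE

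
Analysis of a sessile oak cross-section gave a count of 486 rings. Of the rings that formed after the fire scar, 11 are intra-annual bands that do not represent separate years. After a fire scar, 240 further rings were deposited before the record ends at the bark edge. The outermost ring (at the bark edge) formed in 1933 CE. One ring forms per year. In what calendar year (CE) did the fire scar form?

1704 CE

240 rings formed after the fire scar.
Removing the 11 false rings leaves 240 − 11 = 229 true rings beyond the fire scar.
The ring at the bark edge is 1933 CE, so the fire scar dates to 1933 − 229 = 1704 CE.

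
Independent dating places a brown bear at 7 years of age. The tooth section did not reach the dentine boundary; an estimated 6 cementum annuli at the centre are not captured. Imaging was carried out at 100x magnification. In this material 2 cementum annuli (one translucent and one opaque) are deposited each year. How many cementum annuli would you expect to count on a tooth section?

8 cementum annuli

7 years at 2 cementum annuli per year gives 7 × 2 = 14 cementum annuli.
Less the 6 uncaptured cementum annuli: 14 − 6 = 8.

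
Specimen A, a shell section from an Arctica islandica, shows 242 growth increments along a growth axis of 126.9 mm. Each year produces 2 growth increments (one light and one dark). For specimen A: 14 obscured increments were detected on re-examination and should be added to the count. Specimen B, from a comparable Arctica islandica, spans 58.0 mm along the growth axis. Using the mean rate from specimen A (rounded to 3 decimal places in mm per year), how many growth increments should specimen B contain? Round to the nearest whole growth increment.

Specimen A: correcting the raw count gives 242 + 14 = 256 true growth increments.
Specimen A: 256 growth increments at 2 per year is 256 / 2 = 128 years.
A: Extension rate ≈ 126.9 / 128 = 0.991 mm/year.
For B, 58.0 / 0.991 = 58.53 years; at 2 growth increments per year that is 58.53 × 2 ≈ 117 growth increments.

117 growth increments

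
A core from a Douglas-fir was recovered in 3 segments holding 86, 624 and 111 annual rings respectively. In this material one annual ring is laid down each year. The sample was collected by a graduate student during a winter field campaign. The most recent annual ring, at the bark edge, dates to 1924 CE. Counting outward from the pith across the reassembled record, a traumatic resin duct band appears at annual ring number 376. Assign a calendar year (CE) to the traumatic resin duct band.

Total annual rings = 86 + 624 + 111 = 821.
821 − 376 = 445 annual rings lie beyond the traumatic resin duct band toward the bark edge.
1924 − 445 = 1479 CE.

1479 CE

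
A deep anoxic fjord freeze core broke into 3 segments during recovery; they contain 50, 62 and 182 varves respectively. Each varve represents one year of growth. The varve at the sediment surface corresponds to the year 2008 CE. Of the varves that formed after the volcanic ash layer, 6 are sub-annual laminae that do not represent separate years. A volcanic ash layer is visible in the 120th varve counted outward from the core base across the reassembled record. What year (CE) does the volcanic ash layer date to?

Total varves = 50 + 62 + 182 = 294.
The volcanic ash layer sits at varve 120 from the core base, so 294 − 120 = 174 varves formed after it.
174 − 6 false = 168 true varves after the volcanic ash layer.
Counting back 168 years from 2008 CE places the volcanic ash layer in 2008 − 168 = 1840 CE.

1840 CE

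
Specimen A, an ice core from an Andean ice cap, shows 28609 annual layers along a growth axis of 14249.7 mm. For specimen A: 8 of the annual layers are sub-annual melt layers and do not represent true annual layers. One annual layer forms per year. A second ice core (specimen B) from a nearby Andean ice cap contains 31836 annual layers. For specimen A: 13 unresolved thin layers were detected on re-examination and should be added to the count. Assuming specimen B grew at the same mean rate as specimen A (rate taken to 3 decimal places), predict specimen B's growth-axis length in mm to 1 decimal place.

Specimen A: true annual layer count = 28609 − 8 + 13 = 28614.
A: Extension rate ≈ 14249.7 / 28614 = 0.498 mm/yr.
For B, 0.498 mm/year × 31836 years = 15854.3 mm.

15854.3 mm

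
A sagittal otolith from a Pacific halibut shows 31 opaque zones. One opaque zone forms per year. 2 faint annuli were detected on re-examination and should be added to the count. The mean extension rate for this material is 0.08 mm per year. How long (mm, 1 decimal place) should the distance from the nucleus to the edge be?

2.6 mm

Correcting the raw count gives 31 + 2 = 33 true opaque zones.
Length ≈ 0.08 × 33 = 2.6 mm.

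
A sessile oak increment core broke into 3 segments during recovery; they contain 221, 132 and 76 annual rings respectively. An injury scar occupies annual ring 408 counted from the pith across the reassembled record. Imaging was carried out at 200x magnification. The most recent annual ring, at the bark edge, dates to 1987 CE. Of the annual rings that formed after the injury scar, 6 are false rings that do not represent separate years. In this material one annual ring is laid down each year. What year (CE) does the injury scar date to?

Total annual rings = 221 + 132 + 76 = 429.
The injury scar sits at annual ring 408 from the pith, so 429 − 408 = 21 annual rings formed after it.
Excluding 6 false annual rings: 21 − 6 = 15.
The annual ring at the bark edge is 1987 CE, so the injury scar dates to 1987 − 15 = 1972 CE.

1972 CE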